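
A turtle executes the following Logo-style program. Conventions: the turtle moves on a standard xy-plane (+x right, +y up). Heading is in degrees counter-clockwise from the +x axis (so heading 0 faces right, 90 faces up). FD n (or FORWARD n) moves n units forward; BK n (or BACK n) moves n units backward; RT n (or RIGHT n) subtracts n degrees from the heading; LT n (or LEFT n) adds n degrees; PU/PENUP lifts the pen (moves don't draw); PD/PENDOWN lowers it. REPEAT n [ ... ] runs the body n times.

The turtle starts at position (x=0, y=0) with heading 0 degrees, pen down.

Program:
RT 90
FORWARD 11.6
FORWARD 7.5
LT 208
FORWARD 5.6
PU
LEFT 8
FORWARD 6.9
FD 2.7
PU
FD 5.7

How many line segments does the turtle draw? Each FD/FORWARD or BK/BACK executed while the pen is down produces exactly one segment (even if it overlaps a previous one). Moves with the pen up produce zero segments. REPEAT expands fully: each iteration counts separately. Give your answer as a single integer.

Executing turtle program step by step:
Start: pos=(0,0), heading=0, pen down
RT 90: heading 0 -> 270
FD 11.6: (0,0) -> (0,-11.6) [heading=270, draw]
FD 7.5: (0,-11.6) -> (0,-19.1) [heading=270, draw]
LT 208: heading 270 -> 118
FD 5.6: (0,-19.1) -> (-2.629,-14.155) [heading=118, draw]
PU: pen up
LT 8: heading 118 -> 126
FD 6.9: (-2.629,-14.155) -> (-6.685,-8.573) [heading=126, move]
FD 2.7: (-6.685,-8.573) -> (-8.272,-6.389) [heading=126, move]
PU: pen up
FD 5.7: (-8.272,-6.389) -> (-11.622,-1.778) [heading=126, move]
Final: pos=(-11.622,-1.778), heading=126, 3 segment(s) drawn
Segments drawn: 3

Answer: 3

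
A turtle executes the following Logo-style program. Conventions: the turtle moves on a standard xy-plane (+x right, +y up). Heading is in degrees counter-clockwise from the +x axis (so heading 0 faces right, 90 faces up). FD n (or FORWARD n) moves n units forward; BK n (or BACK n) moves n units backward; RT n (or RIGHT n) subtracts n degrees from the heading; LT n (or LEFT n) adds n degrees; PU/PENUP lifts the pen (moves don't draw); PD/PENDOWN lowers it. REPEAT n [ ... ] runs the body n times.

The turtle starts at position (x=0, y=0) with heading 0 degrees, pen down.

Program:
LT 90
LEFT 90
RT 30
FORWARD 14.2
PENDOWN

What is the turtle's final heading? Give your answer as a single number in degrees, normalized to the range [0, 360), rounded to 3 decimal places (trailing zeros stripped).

Answer: 150

Derivation:
Executing turtle program step by step:
Start: pos=(0,0), heading=0, pen down
LT 90: heading 0 -> 90
LT 90: heading 90 -> 180
RT 30: heading 180 -> 150
FD 14.2: (0,0) -> (-12.298,7.1) [heading=150, draw]
PD: pen down
Final: pos=(-12.298,7.1), heading=150, 1 segment(s) drawn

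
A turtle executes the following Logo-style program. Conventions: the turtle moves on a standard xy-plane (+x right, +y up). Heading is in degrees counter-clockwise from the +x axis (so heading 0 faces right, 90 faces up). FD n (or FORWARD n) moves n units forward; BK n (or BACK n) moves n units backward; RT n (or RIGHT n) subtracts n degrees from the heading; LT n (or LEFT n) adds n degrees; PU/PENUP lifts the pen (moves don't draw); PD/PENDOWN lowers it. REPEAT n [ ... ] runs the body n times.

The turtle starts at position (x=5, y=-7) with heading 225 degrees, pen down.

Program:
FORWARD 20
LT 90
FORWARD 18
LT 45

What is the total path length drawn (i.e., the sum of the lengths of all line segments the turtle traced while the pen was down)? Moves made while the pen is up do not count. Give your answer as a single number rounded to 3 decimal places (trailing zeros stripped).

Executing turtle program step by step:
Start: pos=(5,-7), heading=225, pen down
FD 20: (5,-7) -> (-9.142,-21.142) [heading=225, draw]
LT 90: heading 225 -> 315
FD 18: (-9.142,-21.142) -> (3.586,-33.87) [heading=315, draw]
LT 45: heading 315 -> 0
Final: pos=(3.586,-33.87), heading=0, 2 segment(s) drawn

Segment lengths:
  seg 1: (5,-7) -> (-9.142,-21.142), length = 20
  seg 2: (-9.142,-21.142) -> (3.586,-33.87), length = 18
Total = 38

Answer: 38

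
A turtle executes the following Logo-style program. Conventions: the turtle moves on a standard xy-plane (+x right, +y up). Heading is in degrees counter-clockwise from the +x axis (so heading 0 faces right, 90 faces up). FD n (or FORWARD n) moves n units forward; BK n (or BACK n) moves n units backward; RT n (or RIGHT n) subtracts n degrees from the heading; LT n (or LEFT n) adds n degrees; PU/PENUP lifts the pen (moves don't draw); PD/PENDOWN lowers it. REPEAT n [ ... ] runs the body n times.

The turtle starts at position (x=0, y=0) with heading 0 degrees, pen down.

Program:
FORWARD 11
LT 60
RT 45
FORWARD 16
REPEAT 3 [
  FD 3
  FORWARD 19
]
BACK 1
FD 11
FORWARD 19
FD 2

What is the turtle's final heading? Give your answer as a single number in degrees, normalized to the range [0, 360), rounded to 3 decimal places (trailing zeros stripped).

Executing turtle program step by step:
Start: pos=(0,0), heading=0, pen down
FD 11: (0,0) -> (11,0) [heading=0, draw]
LT 60: heading 0 -> 60
RT 45: heading 60 -> 15
FD 16: (11,0) -> (26.455,4.141) [heading=15, draw]
REPEAT 3 [
  -- iteration 1/3 --
  FD 3: (26.455,4.141) -> (29.353,4.918) [heading=15, draw]
  FD 19: (29.353,4.918) -> (47.705,9.835) [heading=15, draw]
  -- iteration 2/3 --
  FD 3: (47.705,9.835) -> (50.603,10.612) [heading=15, draw]
  FD 19: (50.603,10.612) -> (68.956,15.529) [heading=15, draw]
  -- iteration 3/3 --
  FD 3: (68.956,15.529) -> (71.853,16.306) [heading=15, draw]
  FD 19: (71.853,16.306) -> (90.206,21.223) [heading=15, draw]
]
BK 1: (90.206,21.223) -> (89.24,20.964) [heading=15, draw]
FD 11: (89.24,20.964) -> (99.865,23.811) [heading=15, draw]
FD 19: (99.865,23.811) -> (118.218,28.729) [heading=15, draw]
FD 2: (118.218,28.729) -> (120.15,29.247) [heading=15, draw]
Final: pos=(120.15,29.247), heading=15, 12 segment(s) drawn

Answer: 15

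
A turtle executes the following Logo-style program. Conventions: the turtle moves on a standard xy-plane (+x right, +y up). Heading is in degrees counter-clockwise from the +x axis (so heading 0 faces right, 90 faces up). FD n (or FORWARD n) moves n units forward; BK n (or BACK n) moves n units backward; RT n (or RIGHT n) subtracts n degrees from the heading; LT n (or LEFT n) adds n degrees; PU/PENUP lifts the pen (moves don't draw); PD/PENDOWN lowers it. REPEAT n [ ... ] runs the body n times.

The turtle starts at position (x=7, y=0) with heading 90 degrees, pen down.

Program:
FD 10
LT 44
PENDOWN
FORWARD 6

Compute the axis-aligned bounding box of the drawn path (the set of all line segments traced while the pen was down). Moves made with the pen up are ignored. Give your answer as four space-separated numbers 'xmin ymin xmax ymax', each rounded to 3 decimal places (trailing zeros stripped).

Answer: 2.832 0 7 14.316

Derivation:
Executing turtle program step by step:
Start: pos=(7,0), heading=90, pen down
FD 10: (7,0) -> (7,10) [heading=90, draw]
LT 44: heading 90 -> 134
PD: pen down
FD 6: (7,10) -> (2.832,14.316) [heading=134, draw]
Final: pos=(2.832,14.316), heading=134, 2 segment(s) drawn

Segment endpoints: x in {2.832, 7, 7}, y in {0, 10, 14.316}
xmin=2.832, ymin=0, xmax=7, ymax=14.316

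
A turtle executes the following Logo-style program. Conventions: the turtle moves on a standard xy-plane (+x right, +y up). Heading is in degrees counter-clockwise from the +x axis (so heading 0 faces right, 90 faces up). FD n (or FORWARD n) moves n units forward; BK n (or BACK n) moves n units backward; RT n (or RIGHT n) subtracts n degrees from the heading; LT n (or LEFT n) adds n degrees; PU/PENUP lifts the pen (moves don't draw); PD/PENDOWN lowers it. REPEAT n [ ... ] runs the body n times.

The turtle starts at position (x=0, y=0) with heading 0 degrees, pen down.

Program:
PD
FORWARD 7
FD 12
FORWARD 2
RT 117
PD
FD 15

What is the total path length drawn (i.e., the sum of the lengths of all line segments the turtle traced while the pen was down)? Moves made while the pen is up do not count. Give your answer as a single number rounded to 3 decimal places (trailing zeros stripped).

Executing turtle program step by step:
Start: pos=(0,0), heading=0, pen down
PD: pen down
FD 7: (0,0) -> (7,0) [heading=0, draw]
FD 12: (7,0) -> (19,0) [heading=0, draw]
FD 2: (19,0) -> (21,0) [heading=0, draw]
RT 117: heading 0 -> 243
PD: pen down
FD 15: (21,0) -> (14.19,-13.365) [heading=243, draw]
Final: pos=(14.19,-13.365), heading=243, 4 segment(s) drawn

Segment lengths:
  seg 1: (0,0) -> (7,0), length = 7
  seg 2: (7,0) -> (19,0), length = 12
  seg 3: (19,0) -> (21,0), length = 2
  seg 4: (21,0) -> (14.19,-13.365), length = 15
Total = 36

Answer: 36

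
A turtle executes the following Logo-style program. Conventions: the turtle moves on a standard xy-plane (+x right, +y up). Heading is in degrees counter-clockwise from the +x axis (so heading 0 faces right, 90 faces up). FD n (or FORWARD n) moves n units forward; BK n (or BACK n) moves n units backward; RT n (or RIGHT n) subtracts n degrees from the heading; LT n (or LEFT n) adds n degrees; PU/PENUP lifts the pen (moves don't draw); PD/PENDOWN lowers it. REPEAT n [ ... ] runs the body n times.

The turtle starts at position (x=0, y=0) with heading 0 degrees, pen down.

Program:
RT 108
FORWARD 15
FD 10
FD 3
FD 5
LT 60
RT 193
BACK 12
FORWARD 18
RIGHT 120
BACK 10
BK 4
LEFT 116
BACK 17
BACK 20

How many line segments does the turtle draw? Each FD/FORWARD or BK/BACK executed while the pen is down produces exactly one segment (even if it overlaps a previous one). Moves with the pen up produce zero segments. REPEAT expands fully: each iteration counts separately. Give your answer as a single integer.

Executing turtle program step by step:
Start: pos=(0,0), heading=0, pen down
RT 108: heading 0 -> 252
FD 15: (0,0) -> (-4.635,-14.266) [heading=252, draw]
FD 10: (-4.635,-14.266) -> (-7.725,-23.776) [heading=252, draw]
FD 3: (-7.725,-23.776) -> (-8.652,-26.63) [heading=252, draw]
FD 5: (-8.652,-26.63) -> (-10.198,-31.385) [heading=252, draw]
LT 60: heading 252 -> 312
RT 193: heading 312 -> 119
BK 12: (-10.198,-31.385) -> (-4.38,-41.88) [heading=119, draw]
FD 18: (-4.38,-41.88) -> (-13.106,-26.137) [heading=119, draw]
RT 120: heading 119 -> 359
BK 10: (-13.106,-26.137) -> (-23.105,-25.963) [heading=359, draw]
BK 4: (-23.105,-25.963) -> (-27.104,-25.893) [heading=359, draw]
LT 116: heading 359 -> 115
BK 17: (-27.104,-25.893) -> (-19.92,-41.3) [heading=115, draw]
BK 20: (-19.92,-41.3) -> (-11.467,-59.426) [heading=115, draw]
Final: pos=(-11.467,-59.426), heading=115, 10 segment(s) drawn
Segments drawn: 10

Answer: 10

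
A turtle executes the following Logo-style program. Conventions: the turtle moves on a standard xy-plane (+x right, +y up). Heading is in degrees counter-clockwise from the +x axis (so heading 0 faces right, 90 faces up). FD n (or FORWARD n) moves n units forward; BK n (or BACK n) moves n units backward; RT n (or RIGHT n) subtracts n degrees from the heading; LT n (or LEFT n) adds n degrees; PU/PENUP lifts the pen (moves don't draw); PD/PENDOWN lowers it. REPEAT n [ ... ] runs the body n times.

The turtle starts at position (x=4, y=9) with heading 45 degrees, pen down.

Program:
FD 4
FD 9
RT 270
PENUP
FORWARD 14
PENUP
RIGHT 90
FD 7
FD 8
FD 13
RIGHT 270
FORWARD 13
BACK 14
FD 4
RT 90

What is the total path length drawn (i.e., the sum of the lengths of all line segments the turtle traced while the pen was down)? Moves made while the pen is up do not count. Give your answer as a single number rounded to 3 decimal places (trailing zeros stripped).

Answer: 13

Derivation:
Executing turtle program step by step:
Start: pos=(4,9), heading=45, pen down
FD 4: (4,9) -> (6.828,11.828) [heading=45, draw]
FD 9: (6.828,11.828) -> (13.192,18.192) [heading=45, draw]
RT 270: heading 45 -> 135
PU: pen up
FD 14: (13.192,18.192) -> (3.293,28.092) [heading=135, move]
PU: pen up
RT 90: heading 135 -> 45
FD 7: (3.293,28.092) -> (8.243,33.042) [heading=45, move]
FD 8: (8.243,33.042) -> (13.899,38.698) [heading=45, move]
FD 13: (13.899,38.698) -> (23.092,47.891) [heading=45, move]
RT 270: heading 45 -> 135
FD 13: (23.092,47.891) -> (13.899,57.083) [heading=135, move]
BK 14: (13.899,57.083) -> (23.799,47.184) [heading=135, move]
FD 4: (23.799,47.184) -> (20.971,50.012) [heading=135, move]
RT 90: heading 135 -> 45
Final: pos=(20.971,50.012), heading=45, 2 segment(s) drawn

Segment lengths:
  seg 1: (4,9) -> (6.828,11.828), length = 4
  seg 2: (6.828,11.828) -> (13.192,18.192), length = 9
Total = 13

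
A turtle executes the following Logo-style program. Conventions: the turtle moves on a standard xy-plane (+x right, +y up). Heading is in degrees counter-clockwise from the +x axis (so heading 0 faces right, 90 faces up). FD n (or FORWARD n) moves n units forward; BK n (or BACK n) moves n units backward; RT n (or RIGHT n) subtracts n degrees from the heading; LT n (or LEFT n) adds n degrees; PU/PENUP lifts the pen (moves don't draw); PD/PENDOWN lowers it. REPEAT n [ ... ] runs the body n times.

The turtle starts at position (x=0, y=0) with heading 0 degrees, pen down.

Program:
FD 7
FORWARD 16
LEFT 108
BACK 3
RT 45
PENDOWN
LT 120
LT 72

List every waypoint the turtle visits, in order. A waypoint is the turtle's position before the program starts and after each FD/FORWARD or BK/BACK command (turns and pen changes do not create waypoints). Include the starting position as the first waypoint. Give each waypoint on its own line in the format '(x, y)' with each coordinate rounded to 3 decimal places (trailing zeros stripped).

Executing turtle program step by step:
Start: pos=(0,0), heading=0, pen down
FD 7: (0,0) -> (7,0) [heading=0, draw]
FD 16: (7,0) -> (23,0) [heading=0, draw]
LT 108: heading 0 -> 108
BK 3: (23,0) -> (23.927,-2.853) [heading=108, draw]
RT 45: heading 108 -> 63
PD: pen down
LT 120: heading 63 -> 183
LT 72: heading 183 -> 255
Final: pos=(23.927,-2.853), heading=255, 3 segment(s) drawn
Waypoints (4 total):
(0, 0)
(7, 0)
(23, 0)
(23.927, -2.853)

Answer: (0, 0)
(7, 0)
(23, 0)
(23.927, -2.853)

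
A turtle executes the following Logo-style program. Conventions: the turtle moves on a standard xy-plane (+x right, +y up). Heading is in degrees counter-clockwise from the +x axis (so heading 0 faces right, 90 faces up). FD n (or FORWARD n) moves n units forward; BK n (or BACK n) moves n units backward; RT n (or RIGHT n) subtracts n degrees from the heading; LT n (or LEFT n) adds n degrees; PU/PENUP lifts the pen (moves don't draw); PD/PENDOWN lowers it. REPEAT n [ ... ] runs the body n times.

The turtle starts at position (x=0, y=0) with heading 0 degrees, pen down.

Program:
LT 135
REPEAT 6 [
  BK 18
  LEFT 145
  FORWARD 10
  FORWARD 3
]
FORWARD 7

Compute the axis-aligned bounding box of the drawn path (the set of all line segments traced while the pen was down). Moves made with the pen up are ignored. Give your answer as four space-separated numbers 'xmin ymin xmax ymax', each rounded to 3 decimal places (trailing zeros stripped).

Executing turtle program step by step:
Start: pos=(0,0), heading=0, pen down
LT 135: heading 0 -> 135
REPEAT 6 [
  -- iteration 1/6 --
  BK 18: (0,0) -> (12.728,-12.728) [heading=135, draw]
  LT 145: heading 135 -> 280
  FD 10: (12.728,-12.728) -> (14.464,-22.576) [heading=280, draw]
  FD 3: (14.464,-22.576) -> (14.985,-25.53) [heading=280, draw]
  -- iteration 2/6 --
  BK 18: (14.985,-25.53) -> (11.86,-7.804) [heading=280, draw]
  LT 145: heading 280 -> 65
  FD 10: (11.86,-7.804) -> (16.086,1.259) [heading=65, draw]
  FD 3: (16.086,1.259) -> (17.354,3.978) [heading=65, draw]
  -- iteration 3/6 --
  BK 18: (17.354,3.978) -> (9.747,-12.335) [heading=65, draw]
  LT 145: heading 65 -> 210
  FD 10: (9.747,-12.335) -> (1.086,-17.335) [heading=210, draw]
  FD 3: (1.086,-17.335) -> (-1.512,-18.835) [heading=210, draw]
  -- iteration 4/6 --
  BK 18: (-1.512,-18.835) -> (14.077,-9.835) [heading=210, draw]
  LT 145: heading 210 -> 355
  FD 10: (14.077,-9.835) -> (24.039,-10.707) [heading=355, draw]
  FD 3: (24.039,-10.707) -> (27.027,-10.968) [heading=355, draw]
  -- iteration 5/6 --
  BK 18: (27.027,-10.968) -> (9.096,-9.4) [heading=355, draw]
  LT 145: heading 355 -> 140
  FD 10: (9.096,-9.4) -> (1.435,-2.972) [heading=140, draw]
  FD 3: (1.435,-2.972) -> (-0.863,-1.043) [heading=140, draw]
  -- iteration 6/6 --
  BK 18: (-0.863,-1.043) -> (12.926,-12.614) [heading=140, draw]
  LT 145: heading 140 -> 285
  FD 10: (12.926,-12.614) -> (15.514,-22.273) [heading=285, draw]
  FD 3: (15.514,-22.273) -> (16.291,-25.171) [heading=285, draw]
]
FD 7: (16.291,-25.171) -> (18.102,-31.932) [heading=285, draw]
Final: pos=(18.102,-31.932), heading=285, 19 segment(s) drawn

Segment endpoints: x in {-1.512, -0.863, 0, 1.086, 1.435, 9.096, 9.747, 11.86, 12.728, 12.926, 14.077, 14.464, 14.985, 15.514, 16.086, 16.291, 17.354, 18.102, 24.039, 27.027}, y in {-31.932, -25.53, -25.171, -22.576, -22.273, -18.835, -17.335, -12.728, -12.614, -12.335, -10.968, -10.707, -9.835, -9.4, -7.804, -2.972, -1.043, 0, 1.259, 3.978}
xmin=-1.512, ymin=-31.932, xmax=27.027, ymax=3.978

Answer: -1.512 -31.932 27.027 3.978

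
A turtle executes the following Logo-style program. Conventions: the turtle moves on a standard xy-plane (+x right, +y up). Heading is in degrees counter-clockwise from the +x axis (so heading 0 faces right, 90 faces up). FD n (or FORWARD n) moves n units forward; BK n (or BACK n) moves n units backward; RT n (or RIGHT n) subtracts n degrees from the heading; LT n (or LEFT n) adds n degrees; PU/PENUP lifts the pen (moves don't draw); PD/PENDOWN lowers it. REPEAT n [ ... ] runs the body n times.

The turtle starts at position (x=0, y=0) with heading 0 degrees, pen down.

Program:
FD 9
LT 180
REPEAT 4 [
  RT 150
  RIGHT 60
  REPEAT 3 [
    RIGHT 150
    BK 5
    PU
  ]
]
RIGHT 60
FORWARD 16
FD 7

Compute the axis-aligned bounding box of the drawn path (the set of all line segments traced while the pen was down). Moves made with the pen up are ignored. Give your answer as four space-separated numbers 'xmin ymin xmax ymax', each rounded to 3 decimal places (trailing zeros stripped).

Answer: 0 0 14 0

Derivation:
Executing turtle program step by step:
Start: pos=(0,0), heading=0, pen down
FD 9: (0,0) -> (9,0) [heading=0, draw]
LT 180: heading 0 -> 180
REPEAT 4 [
  -- iteration 1/4 --
  RT 150: heading 180 -> 30
  RT 60: heading 30 -> 330
  REPEAT 3 [
    -- iteration 1/3 --
    RT 150: heading 330 -> 180
    BK 5: (9,0) -> (14,0) [heading=180, draw]
    PU: pen up
    -- iteration 2/3 --
    RT 150: heading 180 -> 30
    BK 5: (14,0) -> (9.67,-2.5) [heading=30, move]
    PU: pen up
    -- iteration 3/3 --
    RT 150: heading 30 -> 240
    BK 5: (9.67,-2.5) -> (12.17,1.83) [heading=240, move]
    PU: pen up
  ]
  -- iteration 2/4 --
  RT 150: heading 240 -> 90
  RT 60: heading 90 -> 30
  REPEAT 3 [
    -- iteration 1/3 --
    RT 150: heading 30 -> 240
    BK 5: (12.17,1.83) -> (14.67,6.16) [heading=240, move]
    PU: pen up
    -- iteration 2/3 --
    RT 150: heading 240 -> 90
    BK 5: (14.67,6.16) -> (14.67,1.16) [heading=90, move]
    PU: pen up
    -- iteration 3/3 --
    RT 150: heading 90 -> 300
    BK 5: (14.67,1.16) -> (12.17,5.49) [heading=300, move]
    PU: pen up
  ]
  -- iteration 3/4 --
  RT 150: heading 300 -> 150
  RT 60: heading 150 -> 90
  REPEAT 3 [
    -- iteration 1/3 --
    RT 150: heading 90 -> 300
    BK 5: (12.17,5.49) -> (9.67,9.821) [heading=300, move]
    PU: pen up
    -- iteration 2/3 --
    RT 150: heading 300 -> 150
    BK 5: (9.67,9.821) -> (14,7.321) [heading=150, move]
    PU: pen up
    -- iteration 3/3 --
    RT 150: heading 150 -> 0
    BK 5: (14,7.321) -> (9,7.321) [heading=0, move]
    PU: pen up
  ]
  -- iteration 4/4 --
  RT 150: heading 0 -> 210
  RT 60: heading 210 -> 150
  REPEAT 3 [
    -- iteration 1/3 --
    RT 150: heading 150 -> 0
    BK 5: (9,7.321) -> (4,7.321) [heading=0, move]
    PU: pen up
    -- iteration 2/3 --
    RT 150: heading 0 -> 210
    BK 5: (4,7.321) -> (8.33,9.821) [heading=210, move]
    PU: pen up
    -- iteration 3/3 --
    RT 150: heading 210 -> 60
    BK 5: (8.33,9.821) -> (5.83,5.49) [heading=60, move]
    PU: pen up
  ]
]
RT 60: heading 60 -> 0
FD 16: (5.83,5.49) -> (21.83,5.49) [heading=0, move]
FD 7: (21.83,5.49) -> (28.83,5.49) [heading=0, move]
Final: pos=(28.83,5.49), heading=0, 2 segment(s) drawn

Segment endpoints: x in {0, 9, 14}, y in {0, 0}
xmin=0, ymin=0, xmax=14, ymax=0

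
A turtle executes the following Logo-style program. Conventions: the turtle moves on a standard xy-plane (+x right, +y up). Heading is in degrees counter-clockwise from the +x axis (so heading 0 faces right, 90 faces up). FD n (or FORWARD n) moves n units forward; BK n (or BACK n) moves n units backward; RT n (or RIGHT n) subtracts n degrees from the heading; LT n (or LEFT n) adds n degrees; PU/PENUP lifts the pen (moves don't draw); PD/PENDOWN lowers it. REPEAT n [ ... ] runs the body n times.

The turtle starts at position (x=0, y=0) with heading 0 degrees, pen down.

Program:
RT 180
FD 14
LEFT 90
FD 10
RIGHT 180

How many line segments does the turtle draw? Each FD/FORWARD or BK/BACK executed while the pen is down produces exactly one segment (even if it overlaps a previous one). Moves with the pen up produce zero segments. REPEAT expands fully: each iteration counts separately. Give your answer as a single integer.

Answer: 2

Derivation:
Executing turtle program step by step:
Start: pos=(0,0), heading=0, pen down
RT 180: heading 0 -> 180
FD 14: (0,0) -> (-14,0) [heading=180, draw]
LT 90: heading 180 -> 270
FD 10: (-14,0) -> (-14,-10) [heading=270, draw]
RT 180: heading 270 -> 90
Final: pos=(-14,-10), heading=90, 2 segment(s) drawn
Segments drawn: 2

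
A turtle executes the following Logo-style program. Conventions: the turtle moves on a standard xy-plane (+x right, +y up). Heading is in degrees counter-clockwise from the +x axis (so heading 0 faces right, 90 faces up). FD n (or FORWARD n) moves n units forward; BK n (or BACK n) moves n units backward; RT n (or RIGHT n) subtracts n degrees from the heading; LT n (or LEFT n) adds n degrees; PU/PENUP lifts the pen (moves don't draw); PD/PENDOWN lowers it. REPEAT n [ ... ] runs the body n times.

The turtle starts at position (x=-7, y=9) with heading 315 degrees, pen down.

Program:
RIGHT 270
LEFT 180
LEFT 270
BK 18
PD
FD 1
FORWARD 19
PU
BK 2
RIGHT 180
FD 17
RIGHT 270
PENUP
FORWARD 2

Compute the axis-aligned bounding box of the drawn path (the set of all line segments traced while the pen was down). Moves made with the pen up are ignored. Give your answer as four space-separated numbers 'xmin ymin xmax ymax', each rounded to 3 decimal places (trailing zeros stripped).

Executing turtle program step by step:
Start: pos=(-7,9), heading=315, pen down
RT 270: heading 315 -> 45
LT 180: heading 45 -> 225
LT 270: heading 225 -> 135
BK 18: (-7,9) -> (5.728,-3.728) [heading=135, draw]
PD: pen down
FD 1: (5.728,-3.728) -> (5.021,-3.021) [heading=135, draw]
FD 19: (5.021,-3.021) -> (-8.414,10.414) [heading=135, draw]
PU: pen up
BK 2: (-8.414,10.414) -> (-7,9) [heading=135, move]
RT 180: heading 135 -> 315
FD 17: (-7,9) -> (5.021,-3.021) [heading=315, move]
RT 270: heading 315 -> 45
PU: pen up
FD 2: (5.021,-3.021) -> (6.435,-1.607) [heading=45, move]
Final: pos=(6.435,-1.607), heading=45, 3 segment(s) drawn

Segment endpoints: x in {-8.414, -7, 5.021, 5.728}, y in {-3.728, -3.021, 9, 10.414}
xmin=-8.414, ymin=-3.728, xmax=5.728, ymax=10.414

Answer: -8.414 -3.728 5.728 10.414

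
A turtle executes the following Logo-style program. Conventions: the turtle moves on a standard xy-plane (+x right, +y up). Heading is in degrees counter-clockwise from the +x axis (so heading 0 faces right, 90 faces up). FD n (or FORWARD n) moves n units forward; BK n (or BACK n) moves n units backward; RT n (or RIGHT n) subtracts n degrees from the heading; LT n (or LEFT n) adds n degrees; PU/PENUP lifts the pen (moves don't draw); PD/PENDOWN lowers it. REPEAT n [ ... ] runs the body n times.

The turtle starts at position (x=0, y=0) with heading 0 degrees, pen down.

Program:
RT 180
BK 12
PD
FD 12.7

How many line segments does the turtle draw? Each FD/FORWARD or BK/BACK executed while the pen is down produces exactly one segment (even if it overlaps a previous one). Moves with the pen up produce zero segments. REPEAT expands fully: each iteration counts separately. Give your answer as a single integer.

Answer: 2

Derivation:
Executing turtle program step by step:
Start: pos=(0,0), heading=0, pen down
RT 180: heading 0 -> 180
BK 12: (0,0) -> (12,0) [heading=180, draw]
PD: pen down
FD 12.7: (12,0) -> (-0.7,0) [heading=180, draw]
Final: pos=(-0.7,0), heading=180, 2 segment(s) drawn
Segments drawn: 2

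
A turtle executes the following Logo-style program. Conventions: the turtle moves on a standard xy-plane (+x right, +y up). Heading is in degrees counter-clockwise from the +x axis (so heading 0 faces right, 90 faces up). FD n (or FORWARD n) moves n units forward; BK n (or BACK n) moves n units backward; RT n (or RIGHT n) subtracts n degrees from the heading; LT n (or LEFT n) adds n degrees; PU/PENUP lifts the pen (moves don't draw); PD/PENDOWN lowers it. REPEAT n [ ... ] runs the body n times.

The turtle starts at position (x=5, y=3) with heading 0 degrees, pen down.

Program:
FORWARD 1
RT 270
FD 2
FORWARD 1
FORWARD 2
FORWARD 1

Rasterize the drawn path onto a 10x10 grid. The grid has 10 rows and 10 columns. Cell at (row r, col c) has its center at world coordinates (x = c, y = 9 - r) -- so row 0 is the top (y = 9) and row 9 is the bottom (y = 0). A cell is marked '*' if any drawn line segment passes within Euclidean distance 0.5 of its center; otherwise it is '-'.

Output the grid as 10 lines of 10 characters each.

Segment 0: (5,3) -> (6,3)
Segment 1: (6,3) -> (6,5)
Segment 2: (6,5) -> (6,6)
Segment 3: (6,6) -> (6,8)
Segment 4: (6,8) -> (6,9)

Answer: ------*---
------*---
------*---
------*---
------*---
------*---
-----**---
----------
----------
----------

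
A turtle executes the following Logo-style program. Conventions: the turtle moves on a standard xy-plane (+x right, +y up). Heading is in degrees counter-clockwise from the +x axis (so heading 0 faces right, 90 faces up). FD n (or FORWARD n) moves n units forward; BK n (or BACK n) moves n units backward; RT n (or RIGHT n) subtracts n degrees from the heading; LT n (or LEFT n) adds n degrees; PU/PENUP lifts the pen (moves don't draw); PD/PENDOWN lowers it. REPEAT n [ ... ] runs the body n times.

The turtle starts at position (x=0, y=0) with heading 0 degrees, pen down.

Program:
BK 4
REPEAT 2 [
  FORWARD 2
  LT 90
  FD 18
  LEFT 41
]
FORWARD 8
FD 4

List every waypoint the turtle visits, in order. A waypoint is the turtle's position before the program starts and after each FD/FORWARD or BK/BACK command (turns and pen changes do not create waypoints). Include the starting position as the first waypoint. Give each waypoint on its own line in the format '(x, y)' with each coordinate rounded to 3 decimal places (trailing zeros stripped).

Executing turtle program step by step:
Start: pos=(0,0), heading=0, pen down
BK 4: (0,0) -> (-4,0) [heading=0, draw]
REPEAT 2 [
  -- iteration 1/2 --
  FD 2: (-4,0) -> (-2,0) [heading=0, draw]
  LT 90: heading 0 -> 90
  FD 18: (-2,0) -> (-2,18) [heading=90, draw]
  LT 41: heading 90 -> 131
  -- iteration 2/2 --
  FD 2: (-2,18) -> (-3.312,19.509) [heading=131, draw]
  LT 90: heading 131 -> 221
  FD 18: (-3.312,19.509) -> (-16.897,7.7) [heading=221, draw]
  LT 41: heading 221 -> 262
]
FD 8: (-16.897,7.7) -> (-18.01,-0.222) [heading=262, draw]
FD 4: (-18.01,-0.222) -> (-18.567,-4.183) [heading=262, draw]
Final: pos=(-18.567,-4.183), heading=262, 7 segment(s) drawn
Waypoints (8 total):
(0, 0)
(-4, 0)
(-2, 0)
(-2, 18)
(-3.312, 19.509)
(-16.897, 7.7)
(-18.01, -0.222)
(-18.567, -4.183)

Answer: (0, 0)
(-4, 0)
(-2, 0)
(-2, 18)
(-3.312, 19.509)
(-16.897, 7.7)
(-18.01, -0.222)
(-18.567, -4.183)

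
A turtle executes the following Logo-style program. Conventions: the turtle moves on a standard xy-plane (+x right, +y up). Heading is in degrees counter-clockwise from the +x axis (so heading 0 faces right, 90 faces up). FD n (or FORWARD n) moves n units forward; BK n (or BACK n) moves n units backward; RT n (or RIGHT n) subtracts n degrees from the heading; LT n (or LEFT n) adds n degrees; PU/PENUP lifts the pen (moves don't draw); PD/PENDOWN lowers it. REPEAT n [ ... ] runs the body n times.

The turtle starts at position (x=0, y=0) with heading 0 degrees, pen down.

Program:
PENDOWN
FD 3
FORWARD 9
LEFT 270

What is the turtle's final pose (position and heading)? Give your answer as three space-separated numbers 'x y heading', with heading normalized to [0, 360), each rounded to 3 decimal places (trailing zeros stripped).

Executing turtle program step by step:
Start: pos=(0,0), heading=0, pen down
PD: pen down
FD 3: (0,0) -> (3,0) [heading=0, draw]
FD 9: (3,0) -> (12,0) [heading=0, draw]
LT 270: heading 0 -> 270
Final: pos=(12,0), heading=270, 2 segment(s) drawn

Answer: 12 0 270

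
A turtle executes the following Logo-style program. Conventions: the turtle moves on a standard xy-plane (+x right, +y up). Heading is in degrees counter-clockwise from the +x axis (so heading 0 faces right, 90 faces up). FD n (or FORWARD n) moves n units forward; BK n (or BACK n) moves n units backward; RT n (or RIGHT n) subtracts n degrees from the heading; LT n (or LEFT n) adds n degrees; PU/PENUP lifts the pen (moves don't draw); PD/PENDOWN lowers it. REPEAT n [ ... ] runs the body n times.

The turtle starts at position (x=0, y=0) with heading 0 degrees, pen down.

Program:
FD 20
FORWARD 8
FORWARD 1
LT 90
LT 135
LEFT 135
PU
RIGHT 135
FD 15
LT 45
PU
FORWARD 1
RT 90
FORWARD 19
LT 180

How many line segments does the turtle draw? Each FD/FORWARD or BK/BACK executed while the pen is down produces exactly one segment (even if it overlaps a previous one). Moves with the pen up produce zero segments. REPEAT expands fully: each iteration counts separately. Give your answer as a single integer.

Answer: 3

Derivation:
Executing turtle program step by step:
Start: pos=(0,0), heading=0, pen down
FD 20: (0,0) -> (20,0) [heading=0, draw]
FD 8: (20,0) -> (28,0) [heading=0, draw]
FD 1: (28,0) -> (29,0) [heading=0, draw]
LT 90: heading 0 -> 90
LT 135: heading 90 -> 225
LT 135: heading 225 -> 0
PU: pen up
RT 135: heading 0 -> 225
FD 15: (29,0) -> (18.393,-10.607) [heading=225, move]
LT 45: heading 225 -> 270
PU: pen up
FD 1: (18.393,-10.607) -> (18.393,-11.607) [heading=270, move]
RT 90: heading 270 -> 180
FD 19: (18.393,-11.607) -> (-0.607,-11.607) [heading=180, move]
LT 180: heading 180 -> 0
Final: pos=(-0.607,-11.607), heading=0, 3 segment(s) drawn
Segments drawn: 3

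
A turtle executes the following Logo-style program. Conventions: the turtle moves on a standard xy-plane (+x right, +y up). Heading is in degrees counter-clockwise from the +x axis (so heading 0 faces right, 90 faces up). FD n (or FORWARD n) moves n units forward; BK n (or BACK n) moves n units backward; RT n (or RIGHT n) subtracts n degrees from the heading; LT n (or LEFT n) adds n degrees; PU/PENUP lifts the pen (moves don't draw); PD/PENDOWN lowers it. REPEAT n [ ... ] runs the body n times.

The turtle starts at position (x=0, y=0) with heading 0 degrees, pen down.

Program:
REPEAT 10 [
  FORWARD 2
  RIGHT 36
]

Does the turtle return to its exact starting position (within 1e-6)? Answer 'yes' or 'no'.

Executing turtle program step by step:
Start: pos=(0,0), heading=0, pen down
REPEAT 10 [
  -- iteration 1/10 --
  FD 2: (0,0) -> (2,0) [heading=0, draw]
  RT 36: heading 0 -> 324
  -- iteration 2/10 --
  FD 2: (2,0) -> (3.618,-1.176) [heading=324, draw]
  RT 36: heading 324 -> 288
  -- iteration 3/10 --
  FD 2: (3.618,-1.176) -> (4.236,-3.078) [heading=288, draw]
  RT 36: heading 288 -> 252
  -- iteration 4/10 --
  FD 2: (4.236,-3.078) -> (3.618,-4.98) [heading=252, draw]
  RT 36: heading 252 -> 216
  -- iteration 5/10 --
  FD 2: (3.618,-4.98) -> (2,-6.155) [heading=216, draw]
  RT 36: heading 216 -> 180
  -- iteration 6/10 --
  FD 2: (2,-6.155) -> (0,-6.155) [heading=180, draw]
  RT 36: heading 180 -> 144
  -- iteration 7/10 --
  FD 2: (0,-6.155) -> (-1.618,-4.98) [heading=144, draw]
  RT 36: heading 144 -> 108
  -- iteration 8/10 --
  FD 2: (-1.618,-4.98) -> (-2.236,-3.078) [heading=108, draw]
  RT 36: heading 108 -> 72
  -- iteration 9/10 --
  FD 2: (-2.236,-3.078) -> (-1.618,-1.176) [heading=72, draw]
  RT 36: heading 72 -> 36
  -- iteration 10/10 --
  FD 2: (-1.618,-1.176) -> (0,0) [heading=36, draw]
  RT 36: heading 36 -> 0
]
Final: pos=(0,0), heading=0, 10 segment(s) drawn

Start position: (0, 0)
Final position: (0, 0)
Distance = 0; < 1e-6 -> CLOSED

Answer: yes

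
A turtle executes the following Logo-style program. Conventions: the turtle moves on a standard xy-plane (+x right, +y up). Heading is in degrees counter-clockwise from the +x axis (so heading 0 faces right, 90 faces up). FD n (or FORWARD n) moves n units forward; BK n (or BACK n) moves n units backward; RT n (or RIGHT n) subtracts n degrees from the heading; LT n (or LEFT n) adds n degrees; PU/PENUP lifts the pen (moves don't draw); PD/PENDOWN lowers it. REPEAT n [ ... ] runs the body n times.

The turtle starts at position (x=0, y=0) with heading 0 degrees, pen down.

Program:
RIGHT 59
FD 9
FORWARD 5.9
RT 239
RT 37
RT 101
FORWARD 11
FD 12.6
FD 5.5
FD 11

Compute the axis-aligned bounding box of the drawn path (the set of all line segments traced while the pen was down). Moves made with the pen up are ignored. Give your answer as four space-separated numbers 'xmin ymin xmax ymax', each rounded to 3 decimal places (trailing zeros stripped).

Answer: 0 -51.681 17.375 0

Derivation:
Executing turtle program step by step:
Start: pos=(0,0), heading=0, pen down
RT 59: heading 0 -> 301
FD 9: (0,0) -> (4.635,-7.715) [heading=301, draw]
FD 5.9: (4.635,-7.715) -> (7.674,-12.772) [heading=301, draw]
RT 239: heading 301 -> 62
RT 37: heading 62 -> 25
RT 101: heading 25 -> 284
FD 11: (7.674,-12.772) -> (10.335,-23.445) [heading=284, draw]
FD 12.6: (10.335,-23.445) -> (13.383,-35.671) [heading=284, draw]
FD 5.5: (13.383,-35.671) -> (14.714,-41.007) [heading=284, draw]
FD 11: (14.714,-41.007) -> (17.375,-51.681) [heading=284, draw]
Final: pos=(17.375,-51.681), heading=284, 6 segment(s) drawn

Segment endpoints: x in {0, 4.635, 7.674, 10.335, 13.383, 14.714, 17.375}, y in {-51.681, -41.007, -35.671, -23.445, -12.772, -7.715, 0}
xmin=0, ymin=-51.681, xmax=17.375, ymax=0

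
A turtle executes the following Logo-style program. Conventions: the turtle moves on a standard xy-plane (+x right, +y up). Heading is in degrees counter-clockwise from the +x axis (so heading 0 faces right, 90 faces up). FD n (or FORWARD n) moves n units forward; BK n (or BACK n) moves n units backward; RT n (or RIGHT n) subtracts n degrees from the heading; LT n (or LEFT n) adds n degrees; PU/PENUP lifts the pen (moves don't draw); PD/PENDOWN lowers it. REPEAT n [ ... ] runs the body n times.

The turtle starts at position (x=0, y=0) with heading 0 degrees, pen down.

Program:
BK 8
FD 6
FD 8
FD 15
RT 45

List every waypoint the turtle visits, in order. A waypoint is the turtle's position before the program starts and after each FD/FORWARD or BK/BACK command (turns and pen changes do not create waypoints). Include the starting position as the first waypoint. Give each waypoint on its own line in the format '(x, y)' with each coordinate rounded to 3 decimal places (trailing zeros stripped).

Executing turtle program step by step:
Start: pos=(0,0), heading=0, pen down
BK 8: (0,0) -> (-8,0) [heading=0, draw]
FD 6: (-8,0) -> (-2,0) [heading=0, draw]
FD 8: (-2,0) -> (6,0) [heading=0, draw]
FD 15: (6,0) -> (21,0) [heading=0, draw]
RT 45: heading 0 -> 315
Final: pos=(21,0), heading=315, 4 segment(s) drawn
Waypoints (5 total):
(0, 0)
(-8, 0)
(-2, 0)
(6, 0)
(21, 0)

Answer: (0, 0)
(-8, 0)
(-2, 0)
(6, 0)
(21, 0)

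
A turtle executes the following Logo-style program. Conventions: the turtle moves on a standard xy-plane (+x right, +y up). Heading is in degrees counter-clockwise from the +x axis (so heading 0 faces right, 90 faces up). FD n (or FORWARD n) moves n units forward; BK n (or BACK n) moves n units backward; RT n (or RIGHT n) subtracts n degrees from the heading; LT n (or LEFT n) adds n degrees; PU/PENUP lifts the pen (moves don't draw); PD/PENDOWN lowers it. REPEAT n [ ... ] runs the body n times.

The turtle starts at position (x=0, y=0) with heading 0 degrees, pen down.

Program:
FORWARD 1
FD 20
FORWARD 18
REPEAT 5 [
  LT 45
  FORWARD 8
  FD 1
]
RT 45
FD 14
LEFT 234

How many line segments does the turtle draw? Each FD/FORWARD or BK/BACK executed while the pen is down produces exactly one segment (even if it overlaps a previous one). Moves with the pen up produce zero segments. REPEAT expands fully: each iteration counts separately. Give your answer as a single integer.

Answer: 14

Derivation:
Executing turtle program step by step:
Start: pos=(0,0), heading=0, pen down
FD 1: (0,0) -> (1,0) [heading=0, draw]
FD 20: (1,0) -> (21,0) [heading=0, draw]
FD 18: (21,0) -> (39,0) [heading=0, draw]
REPEAT 5 [
  -- iteration 1/5 --
  LT 45: heading 0 -> 45
  FD 8: (39,0) -> (44.657,5.657) [heading=45, draw]
  FD 1: (44.657,5.657) -> (45.364,6.364) [heading=45, draw]
  -- iteration 2/5 --
  LT 45: heading 45 -> 90
  FD 8: (45.364,6.364) -> (45.364,14.364) [heading=90, draw]
  FD 1: (45.364,14.364) -> (45.364,15.364) [heading=90, draw]
  -- iteration 3/5 --
  LT 45: heading 90 -> 135
  FD 8: (45.364,15.364) -> (39.707,21.021) [heading=135, draw]
  FD 1: (39.707,21.021) -> (39,21.728) [heading=135, draw]
  -- iteration 4/5 --
  LT 45: heading 135 -> 180
  FD 8: (39,21.728) -> (31,21.728) [heading=180, draw]
  FD 1: (31,21.728) -> (30,21.728) [heading=180, draw]
  -- iteration 5/5 --
  LT 45: heading 180 -> 225
  FD 8: (30,21.728) -> (24.343,16.071) [heading=225, draw]
  FD 1: (24.343,16.071) -> (23.636,15.364) [heading=225, draw]
]
RT 45: heading 225 -> 180
FD 14: (23.636,15.364) -> (9.636,15.364) [heading=180, draw]
LT 234: heading 180 -> 54
Final: pos=(9.636,15.364), heading=54, 14 segment(s) drawn
Segments drawn: 14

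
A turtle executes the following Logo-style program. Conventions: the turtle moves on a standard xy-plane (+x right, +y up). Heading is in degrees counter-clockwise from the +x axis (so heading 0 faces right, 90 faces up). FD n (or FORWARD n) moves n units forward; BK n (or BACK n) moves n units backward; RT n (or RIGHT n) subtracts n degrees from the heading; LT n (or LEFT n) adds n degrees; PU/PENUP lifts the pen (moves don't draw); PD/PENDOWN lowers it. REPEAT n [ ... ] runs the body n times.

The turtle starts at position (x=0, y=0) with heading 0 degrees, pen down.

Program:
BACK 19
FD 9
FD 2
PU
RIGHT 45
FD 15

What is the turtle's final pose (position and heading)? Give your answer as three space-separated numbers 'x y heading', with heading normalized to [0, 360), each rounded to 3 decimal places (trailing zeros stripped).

Answer: 2.607 -10.607 315

Derivation:
Executing turtle program step by step:
Start: pos=(0,0), heading=0, pen down
BK 19: (0,0) -> (-19,0) [heading=0, draw]
FD 9: (-19,0) -> (-10,0) [heading=0, draw]
FD 2: (-10,0) -> (-8,0) [heading=0, draw]
PU: pen up
RT 45: heading 0 -> 315
FD 15: (-8,0) -> (2.607,-10.607) [heading=315, move]
Final: pos=(2.607,-10.607), heading=315, 3 segment(s) drawn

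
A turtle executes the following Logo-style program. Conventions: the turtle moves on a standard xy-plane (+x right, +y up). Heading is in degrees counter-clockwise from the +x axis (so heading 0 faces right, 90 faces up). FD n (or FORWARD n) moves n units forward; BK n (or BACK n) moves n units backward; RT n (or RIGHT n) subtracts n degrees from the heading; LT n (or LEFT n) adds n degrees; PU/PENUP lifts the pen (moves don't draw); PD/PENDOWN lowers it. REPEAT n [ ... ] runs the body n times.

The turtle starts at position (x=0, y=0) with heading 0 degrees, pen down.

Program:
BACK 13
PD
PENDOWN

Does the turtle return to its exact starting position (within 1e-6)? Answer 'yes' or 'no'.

Executing turtle program step by step:
Start: pos=(0,0), heading=0, pen down
BK 13: (0,0) -> (-13,0) [heading=0, draw]
PD: pen down
PD: pen down
Final: pos=(-13,0), heading=0, 1 segment(s) drawn

Start position: (0, 0)
Final position: (-13, 0)
Distance = 13; >= 1e-6 -> NOT closed

Answer: no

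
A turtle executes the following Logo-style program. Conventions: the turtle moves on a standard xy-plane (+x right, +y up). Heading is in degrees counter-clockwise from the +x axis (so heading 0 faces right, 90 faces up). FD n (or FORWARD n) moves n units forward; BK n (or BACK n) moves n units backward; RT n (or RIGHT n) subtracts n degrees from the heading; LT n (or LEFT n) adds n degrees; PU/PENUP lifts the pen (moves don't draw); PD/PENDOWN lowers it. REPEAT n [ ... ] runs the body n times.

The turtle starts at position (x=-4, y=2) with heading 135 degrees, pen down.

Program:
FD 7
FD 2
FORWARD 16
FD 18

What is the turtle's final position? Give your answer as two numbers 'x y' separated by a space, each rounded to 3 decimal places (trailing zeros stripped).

Answer: -34.406 32.406

Derivation:
Executing turtle program step by step:
Start: pos=(-4,2), heading=135, pen down
FD 7: (-4,2) -> (-8.95,6.95) [heading=135, draw]
FD 2: (-8.95,6.95) -> (-10.364,8.364) [heading=135, draw]
FD 16: (-10.364,8.364) -> (-21.678,19.678) [heading=135, draw]
FD 18: (-21.678,19.678) -> (-34.406,32.406) [heading=135, draw]
Final: pos=(-34.406,32.406), heading=135, 4 segment(s) drawn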